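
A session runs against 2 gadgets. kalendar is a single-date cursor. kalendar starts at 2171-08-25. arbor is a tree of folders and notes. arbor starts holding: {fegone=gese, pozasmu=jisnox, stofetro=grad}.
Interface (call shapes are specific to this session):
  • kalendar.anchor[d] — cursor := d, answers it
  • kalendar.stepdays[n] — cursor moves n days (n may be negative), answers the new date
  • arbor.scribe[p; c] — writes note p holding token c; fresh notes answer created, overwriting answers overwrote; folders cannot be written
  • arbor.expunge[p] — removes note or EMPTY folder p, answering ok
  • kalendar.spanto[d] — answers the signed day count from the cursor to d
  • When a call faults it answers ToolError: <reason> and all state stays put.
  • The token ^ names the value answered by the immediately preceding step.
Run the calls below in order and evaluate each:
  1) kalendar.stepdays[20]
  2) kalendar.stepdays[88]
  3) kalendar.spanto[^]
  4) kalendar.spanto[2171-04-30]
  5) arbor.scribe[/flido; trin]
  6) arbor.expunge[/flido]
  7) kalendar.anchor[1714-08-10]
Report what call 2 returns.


-> kalendar.stepdays(20)
<- 2171-09-14
-> kalendar.stepdays(88)
<- 2171-12-11
-> kalendar.spanto(^)
<- 0
-> kalendar.spanto(2171-04-30)
<- -225
-> arbor.scribe(/flido, trin)
<- created
-> arbor.expunge(/flido)
<- ok
-> kalendar.anchor(1714-08-10)
<- 1714-08-10

Answer: 2171-12-11


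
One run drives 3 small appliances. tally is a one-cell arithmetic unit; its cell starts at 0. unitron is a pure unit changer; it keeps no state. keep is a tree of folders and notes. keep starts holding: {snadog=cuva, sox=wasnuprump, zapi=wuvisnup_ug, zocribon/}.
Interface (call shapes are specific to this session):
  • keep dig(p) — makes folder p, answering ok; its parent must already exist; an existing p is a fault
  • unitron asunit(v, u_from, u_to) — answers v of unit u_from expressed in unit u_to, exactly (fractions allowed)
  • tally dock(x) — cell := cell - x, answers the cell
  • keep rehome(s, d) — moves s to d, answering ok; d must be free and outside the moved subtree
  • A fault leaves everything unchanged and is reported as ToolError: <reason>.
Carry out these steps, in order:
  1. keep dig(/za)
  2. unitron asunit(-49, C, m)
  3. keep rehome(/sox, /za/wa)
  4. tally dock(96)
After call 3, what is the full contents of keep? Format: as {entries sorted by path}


I call keep dig(p=/za), yielding ok.
Invoking unitron asunit(v=-49, u_from=C, u_to=m), and see ToolError: incompatible units.
Using keep rehome(s=/sox, d=/za/wa), giving ok.
Now I run tally dock(x=96), and get -96.

Answer: {snadog=cuva, za/, za/wa=wasnuprump, zapi=wuvisnup_ug, zocribon/}


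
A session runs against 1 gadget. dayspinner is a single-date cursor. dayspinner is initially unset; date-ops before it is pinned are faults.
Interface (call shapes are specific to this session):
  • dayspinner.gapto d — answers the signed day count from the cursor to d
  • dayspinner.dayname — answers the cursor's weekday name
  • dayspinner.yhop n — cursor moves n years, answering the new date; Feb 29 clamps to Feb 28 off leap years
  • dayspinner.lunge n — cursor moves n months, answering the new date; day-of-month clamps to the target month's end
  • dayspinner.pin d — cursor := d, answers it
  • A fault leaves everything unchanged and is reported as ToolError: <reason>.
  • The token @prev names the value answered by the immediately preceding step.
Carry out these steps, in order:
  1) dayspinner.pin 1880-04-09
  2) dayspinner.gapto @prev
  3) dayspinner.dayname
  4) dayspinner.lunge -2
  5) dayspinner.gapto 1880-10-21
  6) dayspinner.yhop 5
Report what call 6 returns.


Answer: 1885-02-09

Derivation:
[in] dayspinner.pin 1880-04-09
[out] 1880-04-09
[in] dayspinner.gapto @prev
[out] 0
[in] dayspinner.dayname
[out] Friday
[in] dayspinner.lunge -2
[out] 1880-02-09
[in] dayspinner.gapto 1880-10-21
[out] 255
[in] dayspinner.yhop 5
[out] 1885-02-09


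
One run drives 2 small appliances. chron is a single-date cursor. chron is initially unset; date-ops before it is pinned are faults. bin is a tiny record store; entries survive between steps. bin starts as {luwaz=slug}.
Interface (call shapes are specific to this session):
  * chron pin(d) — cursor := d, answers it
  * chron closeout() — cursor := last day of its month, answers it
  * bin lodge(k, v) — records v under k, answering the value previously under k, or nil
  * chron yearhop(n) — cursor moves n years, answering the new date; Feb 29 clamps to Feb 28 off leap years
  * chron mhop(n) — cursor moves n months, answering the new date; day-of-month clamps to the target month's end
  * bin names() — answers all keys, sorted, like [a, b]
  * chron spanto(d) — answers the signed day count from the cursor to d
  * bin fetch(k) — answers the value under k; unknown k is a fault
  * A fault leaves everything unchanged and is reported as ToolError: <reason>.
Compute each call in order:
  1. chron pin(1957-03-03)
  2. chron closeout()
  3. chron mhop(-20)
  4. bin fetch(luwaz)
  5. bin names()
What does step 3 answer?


Answer: 1955-07-31

Derivation:
>> chron pin(d: 1957-03-03)
<< 1957-03-03
>> chron closeout()
<< 1957-03-31
>> chron mhop(n: -20)
<< 1955-07-31
>> bin fetch(k: luwaz)
<< slug
>> bin names()
<< [luwaz]


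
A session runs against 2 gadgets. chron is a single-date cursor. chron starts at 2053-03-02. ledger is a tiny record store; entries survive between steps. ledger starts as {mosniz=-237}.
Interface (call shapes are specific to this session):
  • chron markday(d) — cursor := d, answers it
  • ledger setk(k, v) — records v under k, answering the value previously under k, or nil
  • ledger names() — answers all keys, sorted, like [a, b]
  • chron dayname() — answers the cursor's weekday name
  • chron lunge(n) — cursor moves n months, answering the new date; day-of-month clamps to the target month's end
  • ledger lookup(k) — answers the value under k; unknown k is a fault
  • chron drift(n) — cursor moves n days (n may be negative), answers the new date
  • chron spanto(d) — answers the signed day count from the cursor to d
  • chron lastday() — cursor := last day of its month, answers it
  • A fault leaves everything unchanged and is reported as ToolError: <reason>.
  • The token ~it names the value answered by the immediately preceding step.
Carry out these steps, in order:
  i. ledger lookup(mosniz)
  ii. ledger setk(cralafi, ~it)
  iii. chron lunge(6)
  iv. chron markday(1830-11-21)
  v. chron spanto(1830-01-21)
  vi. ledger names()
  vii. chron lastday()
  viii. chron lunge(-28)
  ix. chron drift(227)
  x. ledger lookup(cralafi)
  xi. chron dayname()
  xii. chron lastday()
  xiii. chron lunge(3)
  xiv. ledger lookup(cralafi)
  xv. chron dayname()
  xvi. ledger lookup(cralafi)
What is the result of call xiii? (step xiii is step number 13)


Answer: 1829-06-30

Derivation:
$ ledger lookup k='mosniz'
:: -237
$ ledger setk k='cralafi' v='~it'
:: nil
$ chron lunge n='6'
:: 2053-09-02
$ chron markday d='1830-11-21'
:: 1830-11-21
$ chron spanto d='1830-01-21'
:: -304
$ ledger names
:: [cralafi, mosniz]
$ chron lastday
:: 1830-11-30
$ chron lunge n='-28'
:: 1828-07-30
$ chron drift n='227'
:: 1829-03-14
$ ledger lookup k='cralafi'
:: -237
$ chron dayname
:: Saturday
$ chron lastday
:: 1829-03-31
$ chron lunge n='3'
:: 1829-06-30
$ ledger lookup k='cralafi'
:: -237
$ chron dayname
:: Tuesday
$ ledger lookup k='cralafi'
:: -237


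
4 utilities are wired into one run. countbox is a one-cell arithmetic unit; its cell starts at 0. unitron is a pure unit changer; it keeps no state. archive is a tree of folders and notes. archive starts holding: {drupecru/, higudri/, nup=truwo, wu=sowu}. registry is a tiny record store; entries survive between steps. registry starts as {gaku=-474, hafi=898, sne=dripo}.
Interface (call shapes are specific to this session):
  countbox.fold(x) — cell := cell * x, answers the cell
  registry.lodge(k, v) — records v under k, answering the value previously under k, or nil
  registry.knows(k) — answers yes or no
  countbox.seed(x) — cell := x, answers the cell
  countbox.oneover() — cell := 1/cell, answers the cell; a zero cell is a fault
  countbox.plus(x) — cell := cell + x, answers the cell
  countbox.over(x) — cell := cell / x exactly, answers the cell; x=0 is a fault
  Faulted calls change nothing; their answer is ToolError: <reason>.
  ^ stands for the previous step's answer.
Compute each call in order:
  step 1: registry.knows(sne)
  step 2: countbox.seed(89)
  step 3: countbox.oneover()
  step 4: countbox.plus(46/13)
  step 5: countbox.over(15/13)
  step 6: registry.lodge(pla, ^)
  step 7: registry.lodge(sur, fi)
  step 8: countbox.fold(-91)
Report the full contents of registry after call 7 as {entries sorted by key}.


Answer: {gaku=-474, hafi=898, pla=1369/445, sne=dripo, sur=fi}

Derivation:
I run knows passing k=sne, and observe yes.
I try seed passing x=89, — result: 89.
Now I run oneover, and get 1/89.
Using plus passing x=46/13, and observe 4107/1157.
I invoke over passing x=15/13, giving 1369/445.
I use lodge passing k=pla, v=^, → nil.
Next I call lodge passing k=sur, v=fi, yielding nil.
I use fold passing x=-91, — result: -124579/445.


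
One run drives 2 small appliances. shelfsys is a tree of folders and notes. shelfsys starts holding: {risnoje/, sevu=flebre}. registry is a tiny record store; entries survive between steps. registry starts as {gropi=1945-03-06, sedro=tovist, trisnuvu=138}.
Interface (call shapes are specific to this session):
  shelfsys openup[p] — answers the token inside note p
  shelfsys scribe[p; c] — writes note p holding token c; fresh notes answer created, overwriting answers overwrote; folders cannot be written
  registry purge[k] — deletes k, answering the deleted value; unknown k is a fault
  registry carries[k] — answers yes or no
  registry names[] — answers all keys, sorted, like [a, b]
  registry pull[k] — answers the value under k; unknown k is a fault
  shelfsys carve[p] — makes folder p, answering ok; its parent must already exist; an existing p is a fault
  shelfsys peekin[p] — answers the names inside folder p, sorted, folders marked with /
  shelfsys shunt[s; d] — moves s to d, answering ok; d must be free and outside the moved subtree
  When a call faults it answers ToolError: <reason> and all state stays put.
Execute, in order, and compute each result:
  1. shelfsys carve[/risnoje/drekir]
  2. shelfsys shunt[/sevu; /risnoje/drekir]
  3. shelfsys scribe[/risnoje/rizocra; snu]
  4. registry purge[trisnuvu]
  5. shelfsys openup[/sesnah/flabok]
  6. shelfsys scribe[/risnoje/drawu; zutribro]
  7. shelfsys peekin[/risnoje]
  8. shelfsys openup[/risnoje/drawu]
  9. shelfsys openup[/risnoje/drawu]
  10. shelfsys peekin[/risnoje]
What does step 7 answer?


Answer: [drawu, drekir/, rizocra]

Derivation:
>> shelfsys carve(p=/risnoje/drekir)
<< ok
>> shelfsys shunt(s=/sevu, d=/risnoje/drekir)
<< ToolError: exists
>> shelfsys scribe(p=/risnoje/rizocra, c=snu)
<< created
>> registry purge(k=trisnuvu)
<< 138
>> shelfsys openup(p=/sesnah/flabok)
<< ToolError: not found
>> shelfsys scribe(p=/risnoje/drawu, c=zutribro)
<< created
>> shelfsys peekin(p=/risnoje)
<< [drawu, drekir/, rizocra]
>> shelfsys openup(p=/risnoje/drawu)
<< zutribro
>> shelfsys openup(p=/risnoje/drawu)
<< zutribro
>> shelfsys peekin(p=/risnoje)
<< [drawu, drekir/, rizocra]


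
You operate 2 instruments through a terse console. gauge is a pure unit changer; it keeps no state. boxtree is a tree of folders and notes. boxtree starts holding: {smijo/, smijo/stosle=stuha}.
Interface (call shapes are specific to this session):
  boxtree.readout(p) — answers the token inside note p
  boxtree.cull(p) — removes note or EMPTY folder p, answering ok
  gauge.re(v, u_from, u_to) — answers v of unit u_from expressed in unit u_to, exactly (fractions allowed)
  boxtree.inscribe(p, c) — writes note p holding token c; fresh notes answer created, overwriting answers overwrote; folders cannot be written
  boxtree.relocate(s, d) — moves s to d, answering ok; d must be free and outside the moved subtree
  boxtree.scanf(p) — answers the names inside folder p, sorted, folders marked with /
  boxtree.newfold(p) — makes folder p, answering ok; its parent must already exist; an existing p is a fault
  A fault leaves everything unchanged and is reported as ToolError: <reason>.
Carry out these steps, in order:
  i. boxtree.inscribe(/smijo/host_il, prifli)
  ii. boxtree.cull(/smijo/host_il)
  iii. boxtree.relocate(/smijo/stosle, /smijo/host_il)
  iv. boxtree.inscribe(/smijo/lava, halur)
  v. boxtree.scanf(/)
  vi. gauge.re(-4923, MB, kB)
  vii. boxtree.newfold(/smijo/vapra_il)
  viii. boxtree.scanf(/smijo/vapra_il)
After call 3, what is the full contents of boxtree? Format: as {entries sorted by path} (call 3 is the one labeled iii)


Answer: {smijo/, smijo/host_il=stuha}

Derivation:
% boxtree.inscribe(p: /smijo/host_il, c: prifli) : created
% boxtree.cull(p: /smijo/host_il) : ok
% boxtree.relocate(s: /smijo/stosle, d: /smijo/host_il) : ok
% boxtree.inscribe(p: /smijo/lava, c: halur) : created
% boxtree.scanf(p: /) : [smijo/]
% gauge.re(v: -4923, u_from: MB, u_to: kB) : -4923000
% boxtree.newfold(p: /smijo/vapra_il) : ok
% boxtree.scanf(p: /smijo/vapra_il) : []


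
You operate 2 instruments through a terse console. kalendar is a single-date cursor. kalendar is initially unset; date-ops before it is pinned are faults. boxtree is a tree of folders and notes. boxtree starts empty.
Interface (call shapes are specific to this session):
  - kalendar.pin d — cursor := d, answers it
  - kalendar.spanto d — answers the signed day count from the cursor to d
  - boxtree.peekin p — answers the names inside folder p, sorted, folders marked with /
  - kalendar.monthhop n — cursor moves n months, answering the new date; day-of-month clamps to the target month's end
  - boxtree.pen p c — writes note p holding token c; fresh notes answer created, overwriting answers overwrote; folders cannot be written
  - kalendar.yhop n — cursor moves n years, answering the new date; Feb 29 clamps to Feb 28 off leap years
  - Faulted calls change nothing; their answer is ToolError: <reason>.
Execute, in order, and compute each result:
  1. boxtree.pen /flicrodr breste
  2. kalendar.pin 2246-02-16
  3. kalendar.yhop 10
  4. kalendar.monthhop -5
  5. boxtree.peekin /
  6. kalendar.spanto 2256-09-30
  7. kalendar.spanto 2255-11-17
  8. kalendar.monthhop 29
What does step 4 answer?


Answer: 2255-09-16

Derivation:
I use boxtree.pen with p=/flicrodr, c=breste, and observe created.
Calling kalendar.pin with d=2246-02-16, — result: 2246-02-16.
Next I call kalendar.yhop with n=10, and get 2256-02-16.
I invoke kalendar.monthhop with n=-5, giving 2255-09-16.
I invoke boxtree.peekin with p=/, and observe [flicrodr].
Now I run kalendar.spanto with d=2256-09-30, yielding 380.
Next I call kalendar.spanto with d=2255-11-17: 62.
Next I call kalendar.monthhop with n=29, and observe 2258-02-16.


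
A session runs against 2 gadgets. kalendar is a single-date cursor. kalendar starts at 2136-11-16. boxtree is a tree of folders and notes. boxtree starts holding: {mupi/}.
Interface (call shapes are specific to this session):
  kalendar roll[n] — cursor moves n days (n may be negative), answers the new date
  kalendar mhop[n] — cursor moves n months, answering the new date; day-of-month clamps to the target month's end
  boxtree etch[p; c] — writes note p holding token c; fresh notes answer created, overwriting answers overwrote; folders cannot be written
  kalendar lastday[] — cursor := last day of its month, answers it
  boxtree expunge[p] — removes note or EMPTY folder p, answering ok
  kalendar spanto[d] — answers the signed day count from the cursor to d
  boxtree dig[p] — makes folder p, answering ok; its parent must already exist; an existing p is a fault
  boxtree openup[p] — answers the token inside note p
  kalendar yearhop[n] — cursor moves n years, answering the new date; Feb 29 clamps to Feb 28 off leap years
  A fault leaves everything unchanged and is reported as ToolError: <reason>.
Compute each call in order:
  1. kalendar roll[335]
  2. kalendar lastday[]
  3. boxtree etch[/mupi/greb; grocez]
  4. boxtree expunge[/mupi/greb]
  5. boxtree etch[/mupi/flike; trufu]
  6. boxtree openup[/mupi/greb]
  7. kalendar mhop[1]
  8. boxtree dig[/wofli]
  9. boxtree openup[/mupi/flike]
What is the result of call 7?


Answer: 2137-11-30

Derivation:
Invoking kalendar roll on n→335, which returns 2137-10-17.
Calling kalendar lastday(), which returns 2137-10-31.
Calling boxtree etch on p→/mupi/greb, c→grocez, giving created.
I invoke boxtree expunge on p→/mupi/greb: ok.
Then boxtree etch on p→/mupi/flike, c→trufu, and observe created.
I invoke boxtree openup on p→/mupi/greb, which returns ToolError: not found.
I try kalendar mhop on n→1: 2137-11-30.
Next I call boxtree dig on p→/wofli, and observe ok.
Now I run boxtree openup on p→/mupi/flike, and get trufu.


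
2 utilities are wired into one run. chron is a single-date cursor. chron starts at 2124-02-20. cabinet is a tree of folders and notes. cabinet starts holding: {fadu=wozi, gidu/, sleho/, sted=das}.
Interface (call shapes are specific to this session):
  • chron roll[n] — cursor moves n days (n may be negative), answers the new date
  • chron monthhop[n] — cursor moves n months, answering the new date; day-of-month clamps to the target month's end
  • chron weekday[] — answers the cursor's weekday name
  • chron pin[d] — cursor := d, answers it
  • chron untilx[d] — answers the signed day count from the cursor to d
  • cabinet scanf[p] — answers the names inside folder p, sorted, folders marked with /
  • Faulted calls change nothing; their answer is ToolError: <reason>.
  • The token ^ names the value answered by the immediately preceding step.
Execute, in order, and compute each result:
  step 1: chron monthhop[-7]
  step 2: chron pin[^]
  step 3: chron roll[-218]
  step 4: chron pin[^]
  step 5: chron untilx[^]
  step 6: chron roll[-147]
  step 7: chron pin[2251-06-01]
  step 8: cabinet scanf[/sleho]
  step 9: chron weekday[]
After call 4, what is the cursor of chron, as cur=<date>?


→ chron monthhop(-7)
← 2123-07-20
→ chron pin(^)
← 2123-07-20
→ chron roll(-218)
← 2122-12-14
→ chron pin(^)
← 2122-12-14
→ chron untilx(^)
← 0
→ chron roll(-147)
← 2122-07-20
→ chron pin(2251-06-01)
← 2251-06-01
→ cabinet scanf(/sleho)
← []
→ chron weekday()
← Sunday

Answer: cur=2122-12-14


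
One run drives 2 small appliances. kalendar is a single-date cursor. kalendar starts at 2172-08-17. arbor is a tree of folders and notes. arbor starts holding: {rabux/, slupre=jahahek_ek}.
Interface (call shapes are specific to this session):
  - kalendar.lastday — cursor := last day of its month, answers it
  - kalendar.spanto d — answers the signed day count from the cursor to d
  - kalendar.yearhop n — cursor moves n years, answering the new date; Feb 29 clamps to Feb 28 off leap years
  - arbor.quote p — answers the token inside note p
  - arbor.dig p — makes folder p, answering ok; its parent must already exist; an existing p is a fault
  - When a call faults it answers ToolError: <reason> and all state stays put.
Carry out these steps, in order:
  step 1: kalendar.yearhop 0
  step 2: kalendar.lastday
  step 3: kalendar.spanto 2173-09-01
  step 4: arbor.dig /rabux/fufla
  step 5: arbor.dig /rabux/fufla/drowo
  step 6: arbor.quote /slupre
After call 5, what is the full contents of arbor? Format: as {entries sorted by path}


Answer: {rabux/, rabux/fufla/, rabux/fufla/drowo/, slupre=jahahek_ek}

Derivation:
~$ kalendar.yearhop n: 0
  2172-08-17
~$ kalendar.lastday
  2172-08-31
~$ kalendar.spanto d: 2173-09-01
  366
~$ arbor.dig p: /rabux/fufla
  ok
~$ arbor.dig p: /rabux/fufla/drowo
  ok
~$ arbor.quote p: /slupre
  jahahek_ek


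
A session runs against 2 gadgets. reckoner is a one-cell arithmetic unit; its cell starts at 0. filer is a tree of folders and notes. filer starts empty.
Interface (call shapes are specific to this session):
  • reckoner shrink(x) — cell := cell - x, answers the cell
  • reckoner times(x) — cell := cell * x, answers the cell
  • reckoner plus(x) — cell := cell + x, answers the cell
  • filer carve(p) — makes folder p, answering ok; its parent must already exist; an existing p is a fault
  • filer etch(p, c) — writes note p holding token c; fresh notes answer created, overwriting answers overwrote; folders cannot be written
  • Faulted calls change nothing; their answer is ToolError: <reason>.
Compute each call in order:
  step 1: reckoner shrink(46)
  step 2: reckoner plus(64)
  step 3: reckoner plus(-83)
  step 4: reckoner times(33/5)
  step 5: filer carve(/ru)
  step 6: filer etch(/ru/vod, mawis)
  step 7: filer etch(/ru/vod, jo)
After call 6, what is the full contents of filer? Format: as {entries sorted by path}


Answer: {ru/, ru/vod=mawis}

Derivation:
CALL reckoner shrink[x→46]
RET  -46
CALL reckoner plus[x→64]
RET  18
CALL reckoner plus[x→-83]
RET  -65
CALL reckoner times[x→33/5]
RET  -429
CALL filer carve[p→/ru]
RET  ok
CALL filer etch[p→/ru/vod; c→mawis]
RET  created
CALL filer etch[p→/ru/vod; c→jo]
RET  overwrote


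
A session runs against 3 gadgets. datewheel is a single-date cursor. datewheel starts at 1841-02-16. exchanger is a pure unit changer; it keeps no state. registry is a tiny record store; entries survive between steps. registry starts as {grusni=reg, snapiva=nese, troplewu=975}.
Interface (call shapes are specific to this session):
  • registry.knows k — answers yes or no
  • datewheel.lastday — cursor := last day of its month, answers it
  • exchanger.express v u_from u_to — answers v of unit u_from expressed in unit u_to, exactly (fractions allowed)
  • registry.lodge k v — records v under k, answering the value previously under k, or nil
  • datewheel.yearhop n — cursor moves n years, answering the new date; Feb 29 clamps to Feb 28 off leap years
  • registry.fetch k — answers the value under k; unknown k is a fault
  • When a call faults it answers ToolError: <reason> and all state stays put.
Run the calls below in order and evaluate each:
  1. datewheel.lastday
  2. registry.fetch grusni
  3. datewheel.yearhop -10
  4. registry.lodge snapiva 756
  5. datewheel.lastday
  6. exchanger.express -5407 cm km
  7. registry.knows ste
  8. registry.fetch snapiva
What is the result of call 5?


Step: datewheel.lastday[]
Result: 1841-02-28
Step: registry.fetch[k: grusni]
Result: reg
Step: datewheel.yearhop[n: -10]
Result: 1831-02-28
Step: registry.lodge[k: snapiva; v: 756]
Result: nese
Step: datewheel.lastday[]
Result: 1831-02-28
Step: exchanger.express[v: -5407; u_from: cm; u_to: km]
Result: -5407/100000
Step: registry.knows[k: ste]
Result: no
Step: registry.fetch[k: snapiva]
Result: 756

Answer: 1831-02-28


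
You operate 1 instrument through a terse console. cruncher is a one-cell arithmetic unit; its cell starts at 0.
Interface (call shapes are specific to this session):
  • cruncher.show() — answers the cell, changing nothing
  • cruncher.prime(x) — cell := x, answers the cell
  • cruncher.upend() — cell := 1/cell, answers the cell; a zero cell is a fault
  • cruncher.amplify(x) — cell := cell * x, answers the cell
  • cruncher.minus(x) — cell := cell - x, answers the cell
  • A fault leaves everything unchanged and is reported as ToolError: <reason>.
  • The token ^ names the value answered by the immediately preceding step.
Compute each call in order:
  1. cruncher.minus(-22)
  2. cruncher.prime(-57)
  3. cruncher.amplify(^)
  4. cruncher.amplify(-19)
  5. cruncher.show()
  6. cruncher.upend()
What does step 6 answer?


Answer: -1/61731

Derivation:
// 1. cruncher.minus(x=-22) == 22
// 2. cruncher.prime(x=-57) == -57
// 3. cruncher.amplify(x=^) == 3249
// 4. cruncher.amplify(x=-19) == -61731
// 5. cruncher.show() == -61731
// 6. cruncher.upend() == -1/61731


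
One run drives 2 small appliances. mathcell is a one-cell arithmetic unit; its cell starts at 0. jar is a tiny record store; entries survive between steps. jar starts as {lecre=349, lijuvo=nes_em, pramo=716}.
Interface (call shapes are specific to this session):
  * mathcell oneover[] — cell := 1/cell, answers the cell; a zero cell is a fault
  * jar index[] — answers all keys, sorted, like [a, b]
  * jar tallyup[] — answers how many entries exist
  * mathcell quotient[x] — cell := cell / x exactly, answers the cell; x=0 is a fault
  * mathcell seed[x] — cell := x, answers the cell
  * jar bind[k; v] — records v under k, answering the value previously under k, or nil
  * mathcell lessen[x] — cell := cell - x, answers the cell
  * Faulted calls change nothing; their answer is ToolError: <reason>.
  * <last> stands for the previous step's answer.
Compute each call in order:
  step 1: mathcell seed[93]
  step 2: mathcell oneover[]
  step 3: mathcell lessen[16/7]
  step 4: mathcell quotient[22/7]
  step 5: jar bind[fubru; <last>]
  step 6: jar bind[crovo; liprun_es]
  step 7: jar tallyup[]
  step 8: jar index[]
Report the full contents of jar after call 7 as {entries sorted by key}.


Answer: {crovo=liprun_es, fubru=-1481/2046, lecre=349, lijuvo=nes_em, pramo=716}

Derivation:
// 1. mathcell seed(x='93') => 93
// 2. mathcell oneover() => 1/93
// 3. mathcell lessen(x='16/7') => -1481/651
// 4. mathcell quotient(x='22/7') => -1481/2046
// 5. jar bind(k='fubru', v='<last>') => nil
// 6. jar bind(k='crovo', v='liprun_es') => nil
// 7. jar tallyup() => 5
// 8. jar index() => [crovo, fubru, lecre, lijuvo, pramo]


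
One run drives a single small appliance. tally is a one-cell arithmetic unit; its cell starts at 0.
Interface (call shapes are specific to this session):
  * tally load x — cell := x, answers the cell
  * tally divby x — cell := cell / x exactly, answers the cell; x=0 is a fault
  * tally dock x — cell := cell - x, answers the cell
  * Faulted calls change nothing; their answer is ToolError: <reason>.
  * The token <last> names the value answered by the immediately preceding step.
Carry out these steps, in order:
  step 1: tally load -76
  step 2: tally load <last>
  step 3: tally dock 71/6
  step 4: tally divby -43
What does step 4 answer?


Answer: 527/258

Derivation:
→ tally load(x='-76')
← -76
→ tally load(x='<last>')
← -76
→ tally dock(x='71/6')
← -527/6
→ tally divby(x='-43')
← 527/258


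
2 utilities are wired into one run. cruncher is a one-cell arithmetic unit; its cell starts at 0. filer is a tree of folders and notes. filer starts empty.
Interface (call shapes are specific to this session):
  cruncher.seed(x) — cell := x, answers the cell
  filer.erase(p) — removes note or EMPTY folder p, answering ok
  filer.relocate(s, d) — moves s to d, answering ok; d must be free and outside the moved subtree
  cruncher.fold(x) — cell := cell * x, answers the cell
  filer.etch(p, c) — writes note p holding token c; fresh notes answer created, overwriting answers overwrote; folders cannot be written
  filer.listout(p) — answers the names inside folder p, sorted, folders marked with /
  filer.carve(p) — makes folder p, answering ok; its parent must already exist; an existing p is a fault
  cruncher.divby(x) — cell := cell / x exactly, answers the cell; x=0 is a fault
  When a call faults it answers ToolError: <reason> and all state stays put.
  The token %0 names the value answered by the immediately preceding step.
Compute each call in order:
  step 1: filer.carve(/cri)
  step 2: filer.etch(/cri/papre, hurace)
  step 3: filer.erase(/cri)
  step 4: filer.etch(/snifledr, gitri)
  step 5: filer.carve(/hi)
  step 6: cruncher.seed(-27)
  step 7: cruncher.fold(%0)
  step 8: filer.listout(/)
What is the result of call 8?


Answer: [cri/, hi/, snifledr]

Derivation:
CALL filer.carve[/cri]
RET  ok
CALL filer.etch[/cri/papre; hurace]
RET  created
CALL filer.erase[/cri]
RET  ToolError: not empty
CALL filer.etch[/snifledr; gitri]
RET  created
CALL filer.carve[/hi]
RET  ok
CALL cruncher.seed[-27]
RET  -27
CALL cruncher.fold[%0]
RET  729
CALL filer.listout[/]
RET  [cri/, hi/, snifledr]


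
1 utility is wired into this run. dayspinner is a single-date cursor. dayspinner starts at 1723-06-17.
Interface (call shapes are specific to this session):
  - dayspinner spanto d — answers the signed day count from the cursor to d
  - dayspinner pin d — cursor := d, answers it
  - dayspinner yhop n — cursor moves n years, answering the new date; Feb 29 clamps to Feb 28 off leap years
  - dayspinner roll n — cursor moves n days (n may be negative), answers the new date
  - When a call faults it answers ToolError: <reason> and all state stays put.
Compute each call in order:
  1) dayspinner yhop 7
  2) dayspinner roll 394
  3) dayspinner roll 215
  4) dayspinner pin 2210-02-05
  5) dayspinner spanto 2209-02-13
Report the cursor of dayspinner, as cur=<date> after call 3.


Answer: cur=1732-02-16

Derivation:
;; dayspinner yhop(n=7) => 1730-06-17
;; dayspinner roll(n=394) => 1731-07-16
;; dayspinner roll(n=215) => 1732-02-16
;; dayspinner pin(d=2210-02-05) => 2210-02-05
;; dayspinner spanto(d=2209-02-13) => -357


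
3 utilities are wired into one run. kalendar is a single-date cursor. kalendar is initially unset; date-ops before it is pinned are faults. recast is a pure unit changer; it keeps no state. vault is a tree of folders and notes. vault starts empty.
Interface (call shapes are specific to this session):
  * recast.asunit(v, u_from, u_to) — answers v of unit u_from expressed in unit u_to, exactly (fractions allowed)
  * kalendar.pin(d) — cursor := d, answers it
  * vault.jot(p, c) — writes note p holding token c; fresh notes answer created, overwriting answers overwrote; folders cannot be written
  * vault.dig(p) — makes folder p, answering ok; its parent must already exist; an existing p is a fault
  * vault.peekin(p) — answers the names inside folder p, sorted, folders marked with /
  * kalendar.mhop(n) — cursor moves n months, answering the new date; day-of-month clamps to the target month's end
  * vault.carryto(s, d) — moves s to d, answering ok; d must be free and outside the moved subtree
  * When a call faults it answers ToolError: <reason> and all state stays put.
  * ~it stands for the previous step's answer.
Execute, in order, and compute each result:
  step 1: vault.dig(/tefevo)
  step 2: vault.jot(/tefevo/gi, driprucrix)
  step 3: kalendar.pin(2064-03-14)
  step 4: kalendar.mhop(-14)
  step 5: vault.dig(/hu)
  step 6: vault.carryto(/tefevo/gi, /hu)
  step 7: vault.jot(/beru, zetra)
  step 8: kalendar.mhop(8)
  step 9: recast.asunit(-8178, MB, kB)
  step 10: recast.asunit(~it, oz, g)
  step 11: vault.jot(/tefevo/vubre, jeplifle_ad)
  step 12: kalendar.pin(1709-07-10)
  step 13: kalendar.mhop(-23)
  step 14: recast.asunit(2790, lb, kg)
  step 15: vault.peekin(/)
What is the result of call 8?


Answer: 2063-09-14

Derivation:
! 1. vault.dig(p=/tefevo) == ok
! 2. vault.jot(p=/tefevo/gi, c=driprucrix) == created
! 3. kalendar.pin(d=2064-03-14) == 2064-03-14
! 4. kalendar.mhop(n=-14) == 2063-01-14
! 5. vault.dig(p=/hu) == ok
! 6. vault.carryto(s=/tefevo/gi, d=/hu) == ToolError: exists
! 7. vault.jot(p=/beru, c=zetra) == created
! 8. kalendar.mhop(n=8) == 2063-09-14
! 9. recast.asunit(v=-8178, u_from=MB, u_to=kB) == -8178000
! 10. recast.asunit(v=~it, u_from=oz, u_to=g) == -185473920093/800
! 11. vault.jot(p=/tefevo/vubre, c=jeplifle_ad) == created
! 12. kalendar.pin(d=1709-07-10) == 1709-07-10
! 13. kalendar.mhop(n=-23) == 1707-08-10
! 14. recast.asunit(v=2790, u_from=lb, u_to=kg) == 12655227123/10000000
! 15. vault.peekin(p=/) == [beru, hu/, tefevo/]


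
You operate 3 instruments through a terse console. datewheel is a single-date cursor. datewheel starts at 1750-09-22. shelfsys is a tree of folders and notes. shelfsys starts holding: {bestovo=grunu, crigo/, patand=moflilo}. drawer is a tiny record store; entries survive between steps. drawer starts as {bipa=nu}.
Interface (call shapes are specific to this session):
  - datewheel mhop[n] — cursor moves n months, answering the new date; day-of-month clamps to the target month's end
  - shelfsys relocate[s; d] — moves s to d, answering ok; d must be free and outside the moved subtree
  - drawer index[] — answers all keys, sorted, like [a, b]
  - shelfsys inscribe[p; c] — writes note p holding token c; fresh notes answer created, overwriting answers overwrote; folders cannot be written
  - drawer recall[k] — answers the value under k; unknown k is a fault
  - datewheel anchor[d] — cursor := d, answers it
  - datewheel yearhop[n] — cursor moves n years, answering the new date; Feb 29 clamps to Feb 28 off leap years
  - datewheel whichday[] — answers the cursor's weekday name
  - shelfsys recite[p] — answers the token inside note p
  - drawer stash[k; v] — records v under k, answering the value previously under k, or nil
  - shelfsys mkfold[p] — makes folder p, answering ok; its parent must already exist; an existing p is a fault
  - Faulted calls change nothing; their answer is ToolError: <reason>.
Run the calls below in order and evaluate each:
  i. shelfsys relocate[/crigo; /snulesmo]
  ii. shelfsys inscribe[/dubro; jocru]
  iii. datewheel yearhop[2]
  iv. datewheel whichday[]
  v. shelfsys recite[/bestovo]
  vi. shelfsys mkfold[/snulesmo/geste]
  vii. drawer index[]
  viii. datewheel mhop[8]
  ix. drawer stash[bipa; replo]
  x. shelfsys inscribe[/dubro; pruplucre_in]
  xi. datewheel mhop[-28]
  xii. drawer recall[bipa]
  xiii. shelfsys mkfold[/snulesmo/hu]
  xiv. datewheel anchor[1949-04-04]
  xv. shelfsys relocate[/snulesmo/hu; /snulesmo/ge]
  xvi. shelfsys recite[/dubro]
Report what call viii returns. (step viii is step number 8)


Answer: 1753-05-22

Derivation:
-- shelfsys relocate(s: /crigo, d: /snulesmo) : ok
-- shelfsys inscribe(p: /dubro, c: jocru) : created
-- datewheel yearhop(n: 2) : 1752-09-22
-- datewheel whichday() : Friday
-- shelfsys recite(p: /bestovo) : grunu
-- shelfsys mkfold(p: /snulesmo/geste) : ok
-- drawer index() : [bipa]
-- datewheel mhop(n: 8) : 1753-05-22
-- drawer stash(k: bipa, v: replo) : nu
-- shelfsys inscribe(p: /dubro, c: pruplucre_in) : overwrote
-- datewheel mhop(n: -28) : 1751-01-22
-- drawer recall(k: bipa) : replo
-- shelfsys mkfold(p: /snulesmo/hu) : ok
-- datewheel anchor(d: 1949-04-04) : 1949-04-04
-- shelfsys relocate(s: /snulesmo/hu, d: /snulesmo/ge) : ok
-- shelfsys recite(p: /dubro) : pruplucre_in


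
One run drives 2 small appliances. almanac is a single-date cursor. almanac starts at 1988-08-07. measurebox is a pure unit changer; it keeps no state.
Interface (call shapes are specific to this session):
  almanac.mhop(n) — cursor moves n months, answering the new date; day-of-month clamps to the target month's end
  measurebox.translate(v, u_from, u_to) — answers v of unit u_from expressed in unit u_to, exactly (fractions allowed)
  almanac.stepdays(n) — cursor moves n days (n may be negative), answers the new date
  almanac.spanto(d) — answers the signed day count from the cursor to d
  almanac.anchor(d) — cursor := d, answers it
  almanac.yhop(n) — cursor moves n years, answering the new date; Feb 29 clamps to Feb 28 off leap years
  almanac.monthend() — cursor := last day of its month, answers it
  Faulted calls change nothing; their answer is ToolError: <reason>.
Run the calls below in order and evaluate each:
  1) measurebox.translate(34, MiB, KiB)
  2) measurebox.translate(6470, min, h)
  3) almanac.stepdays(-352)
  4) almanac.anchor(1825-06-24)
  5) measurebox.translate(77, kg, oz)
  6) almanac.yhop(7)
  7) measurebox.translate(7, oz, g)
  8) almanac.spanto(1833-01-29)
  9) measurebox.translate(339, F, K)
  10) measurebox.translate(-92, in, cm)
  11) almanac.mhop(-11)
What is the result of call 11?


Answer: 1831-07-24

Derivation:
→ measurebox.translate(v='34', u_from='MiB', u_to='KiB')
← 34816
→ measurebox.translate(v='6470', u_from='min', u_to='h')
← 647/6
→ almanac.stepdays(n='-352')
← 1987-08-21
→ almanac.anchor(d='1825-06-24')
← 1825-06-24
→ measurebox.translate(v='77', u_from='kg', u_to='oz')
← 1600000000/589081
→ almanac.yhop(n='7')
← 1832-06-24
→ measurebox.translate(v='7', u_from='oz', u_to='g')
← 317514659/1600000
→ almanac.spanto(d='1833-01-29')
← 219
→ measurebox.translate(v='339', u_from='F', u_to='K')
← 79867/180
→ measurebox.translate(v='-92', u_from='in', u_to='cm')
← -5842/25
→ almanac.mhop(n='-11')
← 1831-07-24


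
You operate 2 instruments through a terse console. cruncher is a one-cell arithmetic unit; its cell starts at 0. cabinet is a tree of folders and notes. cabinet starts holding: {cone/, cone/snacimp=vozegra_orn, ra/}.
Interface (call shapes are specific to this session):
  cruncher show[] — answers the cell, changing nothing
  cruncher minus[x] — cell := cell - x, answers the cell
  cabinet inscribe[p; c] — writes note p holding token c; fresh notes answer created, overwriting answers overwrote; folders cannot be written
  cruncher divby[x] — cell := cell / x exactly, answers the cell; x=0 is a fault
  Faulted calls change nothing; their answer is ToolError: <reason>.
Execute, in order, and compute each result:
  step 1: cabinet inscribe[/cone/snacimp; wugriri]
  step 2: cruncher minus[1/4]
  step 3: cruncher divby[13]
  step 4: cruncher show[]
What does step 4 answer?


Answer: -1/52

Derivation:
I call cabinet inscribe(/cone/snacimp, wugriri): overwrote.
I invoke cruncher minus(1/4), → -1/4.
Then cruncher divby(13), which returns -1/52.
I invoke cruncher show, and observe -1/52.


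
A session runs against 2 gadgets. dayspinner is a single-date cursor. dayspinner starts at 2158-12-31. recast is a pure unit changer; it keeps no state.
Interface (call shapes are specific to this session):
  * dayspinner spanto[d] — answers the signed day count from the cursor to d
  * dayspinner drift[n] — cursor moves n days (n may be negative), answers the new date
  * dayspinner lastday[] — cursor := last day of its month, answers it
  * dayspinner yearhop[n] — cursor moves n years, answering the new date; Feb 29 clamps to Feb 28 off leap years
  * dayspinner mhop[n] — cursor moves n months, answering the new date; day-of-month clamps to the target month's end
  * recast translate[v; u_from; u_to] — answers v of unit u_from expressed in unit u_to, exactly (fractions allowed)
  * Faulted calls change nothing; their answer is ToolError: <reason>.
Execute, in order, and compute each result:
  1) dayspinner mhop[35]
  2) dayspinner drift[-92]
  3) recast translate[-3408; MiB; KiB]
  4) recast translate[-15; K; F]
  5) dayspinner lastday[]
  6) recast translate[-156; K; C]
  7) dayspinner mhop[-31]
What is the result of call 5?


> dayspinner mhop n='35'
[out] 2161-11-30
> dayspinner drift n='-92'
[out] 2161-08-30
> recast translate v='-3408' u_from='MiB' u_to='KiB'
[out] -3489792
> recast translate v='-15' u_from='K' u_to='F'
[out] -48667/100
> dayspinner lastday
[out] 2161-08-31
> recast translate v='-156' u_from='K' u_to='C'
[out] -8583/20
> dayspinner mhop n='-31'
[out] 2159-01-31

Answer: 2161-08-31


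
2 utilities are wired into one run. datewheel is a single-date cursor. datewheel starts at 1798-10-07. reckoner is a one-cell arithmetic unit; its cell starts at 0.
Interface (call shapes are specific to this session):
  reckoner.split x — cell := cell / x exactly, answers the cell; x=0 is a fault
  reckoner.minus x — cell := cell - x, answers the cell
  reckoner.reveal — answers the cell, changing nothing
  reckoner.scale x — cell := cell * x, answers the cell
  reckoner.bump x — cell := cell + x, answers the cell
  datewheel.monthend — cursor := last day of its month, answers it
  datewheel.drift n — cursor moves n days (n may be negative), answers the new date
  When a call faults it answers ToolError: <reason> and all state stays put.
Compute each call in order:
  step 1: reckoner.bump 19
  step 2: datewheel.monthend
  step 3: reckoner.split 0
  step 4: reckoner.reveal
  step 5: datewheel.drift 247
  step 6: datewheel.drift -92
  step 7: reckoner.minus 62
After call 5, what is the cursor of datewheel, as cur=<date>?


Answer: cur=1799-07-05

Derivation:
Now I run reckoner.bump using x='19', and see 19.
I use datewheel.monthend, which returns 1798-10-31.
Now I run reckoner.split using x='0', and see ToolError: division by zero.
I run reckoner.reveal, which returns 19.
Using datewheel.drift using n='247', yielding 1799-07-05.
I use datewheel.drift using n='-92', → 1799-04-04.
I use reckoner.minus using x='62', giving -43.
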